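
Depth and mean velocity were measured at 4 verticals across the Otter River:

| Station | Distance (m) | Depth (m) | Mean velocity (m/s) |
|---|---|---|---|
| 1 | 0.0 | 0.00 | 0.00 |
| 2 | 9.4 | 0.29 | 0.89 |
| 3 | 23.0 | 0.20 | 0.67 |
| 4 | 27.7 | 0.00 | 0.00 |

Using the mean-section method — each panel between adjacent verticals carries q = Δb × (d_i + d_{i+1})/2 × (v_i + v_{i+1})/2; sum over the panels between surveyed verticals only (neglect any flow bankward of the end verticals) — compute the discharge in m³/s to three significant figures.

Panel 1-2: Δb = 9.4 m, d̄ = (0.00+0.29)/2 = 0.145, v̄ = (0.00+0.89)/2 = 0.445 → q = 9.4×0.145×0.445 = 0.6065 m³/s
Panel 2-3: Δb = 13.6 m, d̄ = (0.29+0.20)/2 = 0.245, v̄ = (0.89+0.67)/2 = 0.78 → q = 13.6×0.245×0.78 = 2.599 m³/s
Panel 3-4: Δb = 4.7 m, d̄ = (0.20+0.00)/2 = 0.1, v̄ = (0.67+0.00)/2 = 0.335 → q = 4.7×0.1×0.335 = 0.1575 m³/s
Q = Σ q = 3.363 m³/s

3.36 m³/s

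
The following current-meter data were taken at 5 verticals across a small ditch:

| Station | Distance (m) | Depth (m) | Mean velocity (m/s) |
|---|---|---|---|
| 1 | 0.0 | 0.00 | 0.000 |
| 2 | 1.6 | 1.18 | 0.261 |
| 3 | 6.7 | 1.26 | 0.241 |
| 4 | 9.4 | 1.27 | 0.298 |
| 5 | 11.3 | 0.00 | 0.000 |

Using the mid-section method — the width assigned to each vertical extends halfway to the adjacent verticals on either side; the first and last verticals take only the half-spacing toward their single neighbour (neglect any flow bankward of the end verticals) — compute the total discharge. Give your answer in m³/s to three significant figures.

w_2 = (6.7 − 0.0)/2 = 3.35 m; q_2 = 0.261 × 1.18 × 3.35 = 1.032 m³/s
w_3 = (9.4 − 1.6)/2 = 3.9 m; q_3 = 0.241 × 1.26 × 3.9 = 1.184 m³/s
w_4 = (11.3 − 6.7)/2 = 2.3 m; q_4 = 0.298 × 1.27 × 2.3 = 0.8705 m³/s
Stations 1, 5 contribute zero (depth or velocity is 0).
Q = Σ qᵢ = 3.086 m³/s

3.09 m³/s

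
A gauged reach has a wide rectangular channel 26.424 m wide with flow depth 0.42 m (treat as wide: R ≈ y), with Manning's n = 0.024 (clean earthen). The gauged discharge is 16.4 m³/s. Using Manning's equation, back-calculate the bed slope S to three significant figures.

0.00400

A = b·y = 26.424 × 0.42 = 11.10 m²
Wide channel: R ≈ y = 0.42 m
S = (Q·n / (1·A·R^(2/3)))² = (16.4×0.024 / (1×11.10×0.5608))² = 0.003999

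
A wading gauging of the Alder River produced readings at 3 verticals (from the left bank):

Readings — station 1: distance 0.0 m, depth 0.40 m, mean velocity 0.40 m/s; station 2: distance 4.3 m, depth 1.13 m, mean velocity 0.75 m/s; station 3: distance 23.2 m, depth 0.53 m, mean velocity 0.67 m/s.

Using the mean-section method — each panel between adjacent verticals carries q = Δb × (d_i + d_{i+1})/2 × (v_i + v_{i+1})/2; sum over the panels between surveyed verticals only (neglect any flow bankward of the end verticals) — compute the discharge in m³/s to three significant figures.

Panel 1-2: Δb = 4.3 m, d̄ = (0.40+1.13)/2 = 0.765, v̄ = (0.40+0.75)/2 = 0.575 → q = 4.3×0.765×0.575 = 1.891 m³/s
Panel 2-3: Δb = 18.9 m, d̄ = (1.13+0.53)/2 = 0.83, v̄ = (0.75+0.67)/2 = 0.71 → q = 18.9×0.83×0.71 = 11.14 m³/s
Q = Σ q = 13.03 m³/s

13.0 m³/s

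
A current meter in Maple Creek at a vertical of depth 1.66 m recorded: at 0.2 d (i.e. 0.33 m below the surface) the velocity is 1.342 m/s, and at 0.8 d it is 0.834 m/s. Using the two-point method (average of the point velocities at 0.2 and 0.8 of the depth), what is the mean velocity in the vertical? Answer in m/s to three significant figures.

1.09 m/s

v̄ = (1.342 + 0.834) / 2 = 1.088 m/s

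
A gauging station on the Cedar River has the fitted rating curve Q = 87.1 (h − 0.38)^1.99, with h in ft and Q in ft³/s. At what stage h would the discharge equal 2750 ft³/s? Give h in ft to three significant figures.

6.05 ft

h − h₀ = (Q/C)^(1/b) = (2750/87.1)^(1/1.99) = 5.668 ft
h = 0.38 + 5.668 = 6.048 ft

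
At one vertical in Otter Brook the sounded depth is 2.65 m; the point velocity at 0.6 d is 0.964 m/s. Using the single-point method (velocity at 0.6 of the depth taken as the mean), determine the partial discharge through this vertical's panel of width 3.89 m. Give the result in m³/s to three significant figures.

v̄ = v₀.₆ = 0.964 m/s
q = v̄ × d × w = 0.9640 × 2.65 × 3.89 = 9.937 m³/s

9.94 m³/s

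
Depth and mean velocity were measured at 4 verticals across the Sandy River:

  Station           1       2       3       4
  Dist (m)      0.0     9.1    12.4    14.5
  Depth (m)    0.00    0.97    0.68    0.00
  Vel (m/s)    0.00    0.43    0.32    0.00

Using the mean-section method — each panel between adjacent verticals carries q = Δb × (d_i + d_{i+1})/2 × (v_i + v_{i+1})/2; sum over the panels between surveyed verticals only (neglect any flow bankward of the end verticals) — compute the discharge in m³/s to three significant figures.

Panel 1-2: Δb = 9.1 m, d̄ = (0.00+0.97)/2 = 0.485, v̄ = (0.00+0.43)/2 = 0.215 → q = 9.1×0.485×0.215 = 0.9489 m³/s
Panel 2-3: Δb = 3.3 m, d̄ = (0.97+0.68)/2 = 0.825, v̄ = (0.43+0.32)/2 = 0.375 → q = 3.3×0.825×0.375 = 1.021 m³/s
Panel 3-4: Δb = 2.1 m, d̄ = (0.68+0.00)/2 = 0.34, v̄ = (0.32+0.00)/2 = 0.16 → q = 2.1×0.34×0.16 = 0.1142 m³/s
Q = Σ q = 2.084 m³/s

2.08 m³/s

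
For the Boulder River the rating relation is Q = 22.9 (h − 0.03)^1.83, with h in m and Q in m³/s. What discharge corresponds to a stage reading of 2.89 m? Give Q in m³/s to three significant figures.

Q = 22.9 × (2.89 − 0.03)^1.83 = 22.9 × 2.86^1.83 = 156.7 m³/s

157 m³/s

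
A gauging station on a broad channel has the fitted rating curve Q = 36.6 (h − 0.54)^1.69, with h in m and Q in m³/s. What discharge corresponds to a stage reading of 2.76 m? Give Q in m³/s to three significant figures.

141 m³/s

Q = 36.6 × (2.76 − 0.54)^1.69 = 36.6 × 2.22^1.69 = 140.9 m³/s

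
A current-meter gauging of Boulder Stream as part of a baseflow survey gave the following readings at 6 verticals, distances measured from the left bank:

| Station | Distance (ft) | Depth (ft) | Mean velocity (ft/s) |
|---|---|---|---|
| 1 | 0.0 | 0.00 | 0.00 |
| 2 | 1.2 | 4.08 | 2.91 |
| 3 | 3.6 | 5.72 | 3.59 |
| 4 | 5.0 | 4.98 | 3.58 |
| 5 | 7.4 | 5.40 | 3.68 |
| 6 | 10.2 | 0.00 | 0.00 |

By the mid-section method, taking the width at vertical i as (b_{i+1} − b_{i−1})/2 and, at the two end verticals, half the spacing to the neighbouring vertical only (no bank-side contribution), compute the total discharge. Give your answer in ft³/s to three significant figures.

w_2 = (3.6 − 0.0)/2 = 1.8 ft; q_2 = 2.91 × 4.08 × 1.8 = 21.37 ft³/s
w_3 = (5.0 − 1.2)/2 = 1.9 ft; q_3 = 3.59 × 5.72 × 1.9 = 39.02 ft³/s
w_4 = (7.4 − 3.6)/2 = 1.9 ft; q_4 = 3.58 × 4.98 × 1.9 = 33.87 ft³/s
w_5 = (10.2 − 5.0)/2 = 2.6 ft; q_5 = 3.68 × 5.40 × 2.6 = 51.67 ft³/s
Stations 1, 6 contribute zero (depth or velocity is 0).
Q = Σ qᵢ = 145.9 ft³/s

146 ft³/s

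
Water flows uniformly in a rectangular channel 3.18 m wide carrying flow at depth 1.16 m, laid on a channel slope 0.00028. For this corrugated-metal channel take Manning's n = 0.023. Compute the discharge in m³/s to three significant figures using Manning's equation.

2.06 m³/s

A = b·y = 3.18 × 1.16 = 3.689 m²
P = b + 2y = 3.18 + 2×1.16 = 5.500 m
R = A/P = 3.689/5.500 = 0.6707 m
Q = (1/n)·A·R^(2/3)·S^(1/2) = (1/0.023) × 3.689 × 0.6707^(2/3) × 0.00028^(1/2) = 2.056 m³/s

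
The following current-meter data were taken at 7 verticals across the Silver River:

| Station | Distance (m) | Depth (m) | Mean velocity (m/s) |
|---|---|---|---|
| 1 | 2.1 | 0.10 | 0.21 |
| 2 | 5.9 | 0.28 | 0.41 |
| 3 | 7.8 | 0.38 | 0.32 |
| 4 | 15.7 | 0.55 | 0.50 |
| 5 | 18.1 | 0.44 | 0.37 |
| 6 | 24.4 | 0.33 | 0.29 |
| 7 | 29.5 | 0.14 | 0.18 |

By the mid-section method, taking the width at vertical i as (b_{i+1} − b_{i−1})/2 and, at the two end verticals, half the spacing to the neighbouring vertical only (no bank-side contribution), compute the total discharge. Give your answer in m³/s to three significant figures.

w_1 = (5.9 − 2.1)/2 = 1.9 m; q_1 = 0.21 × 0.10 × 1.9 = 0.03990 m³/s
w_2 = (7.8 − 2.1)/2 = 2.85 m; q_2 = 0.41 × 0.28 × 2.85 = 0.3272 m³/s
w_3 = (15.7 − 5.9)/2 = 4.9 m; q_3 = 0.32 × 0.38 × 4.9 = 0.5958 m³/s
w_4 = (18.1 − 7.8)/2 = 5.15 m; q_4 = 0.50 × 0.55 × 5.15 = 1.416 m³/s
w_5 = (24.4 − 15.7)/2 = 4.35 m; q_5 = 0.37 × 0.44 × 4.35 = 0.7082 m³/s
w_6 = (29.5 − 18.1)/2 = 5.7 m; q_6 = 0.29 × 0.33 × 5.7 = 0.5455 m³/s
w_7 = (29.5 − 24.4)/2 = 2.55 m; q_7 = 0.18 × 0.14 × 2.55 = 0.06426 m³/s
Q = Σ qᵢ = 3.697 m³/s

3.70 m³/s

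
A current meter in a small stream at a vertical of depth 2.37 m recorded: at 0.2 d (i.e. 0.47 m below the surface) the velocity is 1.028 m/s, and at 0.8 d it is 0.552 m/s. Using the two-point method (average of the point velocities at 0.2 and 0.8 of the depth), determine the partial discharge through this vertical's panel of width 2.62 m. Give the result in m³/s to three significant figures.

4.91 m³/s

v̄ = (1.028 + 0.552) / 2 = 0.7900 m/s
q = v̄ × d × w = 0.7900 × 2.37 × 2.62 = 4.905 m³/s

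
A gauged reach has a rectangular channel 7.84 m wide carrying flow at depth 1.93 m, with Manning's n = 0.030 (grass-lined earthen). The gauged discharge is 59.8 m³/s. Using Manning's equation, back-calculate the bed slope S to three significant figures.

A = b·y = 7.84 × 1.93 = 15.13 m²
P = b + 2y = 7.84 + 2×1.93 = 11.70 m
R = A/P = 15.13/11.70 = 1.293 m
S = (Q·n / (1·A·R^(2/3)))² = (59.8×0.030 / (1×15.13×1.187))² = 0.009977

0.00998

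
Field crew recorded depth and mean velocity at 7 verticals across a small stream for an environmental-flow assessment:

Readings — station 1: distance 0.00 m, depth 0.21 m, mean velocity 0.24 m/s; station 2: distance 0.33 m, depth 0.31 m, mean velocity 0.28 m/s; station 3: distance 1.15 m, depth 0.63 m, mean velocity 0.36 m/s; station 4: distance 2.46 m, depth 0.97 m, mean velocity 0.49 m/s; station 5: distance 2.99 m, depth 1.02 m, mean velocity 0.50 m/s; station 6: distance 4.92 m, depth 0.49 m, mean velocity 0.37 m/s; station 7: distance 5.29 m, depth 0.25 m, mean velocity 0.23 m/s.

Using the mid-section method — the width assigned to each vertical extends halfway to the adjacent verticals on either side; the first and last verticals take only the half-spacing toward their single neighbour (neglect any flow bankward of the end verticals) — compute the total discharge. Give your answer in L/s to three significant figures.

1580 L/s

w_1 = (0.33 − 0.00)/2 = 0.165 m; q_1 = 0.24 × 0.21 × 0.165 = 0.008316 m³/s
w_2 = (1.15 − 0.00)/2 = 0.575 m; q_2 = 0.28 × 0.31 × 0.575 = 0.04991 m³/s
w_3 = (2.46 − 0.33)/2 = 1.065 m; q_3 = 0.36 × 0.63 × 1.065 = 0.2415 m³/s
w_4 = (2.99 − 1.15)/2 = 0.92 m; q_4 = 0.49 × 0.97 × 0.92 = 0.4373 m³/s
w_5 = (4.92 − 2.46)/2 = 1.23 m; q_5 = 0.50 × 1.02 × 1.23 = 0.6273 m³/s
w_6 = (5.29 − 2.99)/2 = 1.15 m; q_6 = 0.37 × 0.49 × 1.15 = 0.2085 m³/s
w_7 = (5.29 − 4.92)/2 = 0.185 m; q_7 = 0.23 × 0.25 × 0.185 = 0.01064 m³/s
Q = Σ qᵢ = 1.583 m³/s
= 1.583 × 1000 = 1583 L/s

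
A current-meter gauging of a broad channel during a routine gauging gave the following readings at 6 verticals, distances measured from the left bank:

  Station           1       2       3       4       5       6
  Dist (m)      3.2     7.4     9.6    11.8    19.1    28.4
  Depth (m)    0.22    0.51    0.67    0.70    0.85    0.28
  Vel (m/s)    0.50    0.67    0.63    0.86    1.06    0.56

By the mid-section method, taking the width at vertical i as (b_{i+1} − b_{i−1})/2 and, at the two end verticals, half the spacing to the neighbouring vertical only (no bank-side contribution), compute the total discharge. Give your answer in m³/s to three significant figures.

w_1 = (7.4 − 3.2)/2 = 2.1 m; q_1 = 0.50 × 0.22 × 2.1 = 0.2310 m³/s
w_2 = (9.6 − 3.2)/2 = 3.2 m; q_2 = 0.67 × 0.51 × 3.2 = 1.093 m³/s
w_3 = (11.8 − 7.4)/2 = 2.2 m; q_3 = 0.63 × 0.67 × 2.2 = 0.9286 m³/s
w_4 = (19.1 − 9.6)/2 = 4.75 m; q_4 = 0.86 × 0.70 × 4.75 = 2.860 m³/s
w_5 = (28.4 − 11.8)/2 = 8.3 m; q_5 = 1.06 × 0.85 × 8.3 = 7.478 m³/s
w_6 = (28.4 − 19.1)/2 = 4.65 m; q_6 = 0.56 × 0.28 × 4.65 = 0.7291 m³/s
Q = Σ qᵢ = 13.32 m³/s

13.3 m³/s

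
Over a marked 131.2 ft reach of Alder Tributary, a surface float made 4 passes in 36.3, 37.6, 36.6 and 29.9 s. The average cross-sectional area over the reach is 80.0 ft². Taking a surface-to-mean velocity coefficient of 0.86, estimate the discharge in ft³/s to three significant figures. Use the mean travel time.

t̄ = (36.3 + 37.6 + 36.6 + 29.9) / 4 = 35.1 s
v_surface = L / t̄ = 131.2 / 35.1 = 3.738 ft/s
v_mean = 0.86 × 3.738 = 3.215 ft/s
Q = A × v_mean = 80.0 × 3.215 = 257.2 ft³/s

257 ft³/s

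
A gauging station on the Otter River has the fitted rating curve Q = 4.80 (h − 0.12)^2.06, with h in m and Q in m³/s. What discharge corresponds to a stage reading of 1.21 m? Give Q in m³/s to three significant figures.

Q = 4.80 × (1.21 − 0.12)^2.06 = 4.80 × 1.09^2.06 = 5.732 m³/s

5.73 m³/s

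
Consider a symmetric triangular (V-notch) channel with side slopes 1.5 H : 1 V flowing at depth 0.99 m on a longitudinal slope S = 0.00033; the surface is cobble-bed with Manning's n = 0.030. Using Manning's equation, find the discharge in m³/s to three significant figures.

0.493 m³/s

A = z·y² = 1.5×0.99² = 1.470 m²
P = 2y√(1+z²) = 2×0.99×√(1+1.5²) = 3.569 m
R = A/P = 1.470/3.569 = 0.4119 m
Q = (1/n)·A·R^(2/3)·S^(1/2) = (1/0.030) × 1.470 × 0.4119^(2/3) × 0.00033^(1/2) = 0.4928 m³/s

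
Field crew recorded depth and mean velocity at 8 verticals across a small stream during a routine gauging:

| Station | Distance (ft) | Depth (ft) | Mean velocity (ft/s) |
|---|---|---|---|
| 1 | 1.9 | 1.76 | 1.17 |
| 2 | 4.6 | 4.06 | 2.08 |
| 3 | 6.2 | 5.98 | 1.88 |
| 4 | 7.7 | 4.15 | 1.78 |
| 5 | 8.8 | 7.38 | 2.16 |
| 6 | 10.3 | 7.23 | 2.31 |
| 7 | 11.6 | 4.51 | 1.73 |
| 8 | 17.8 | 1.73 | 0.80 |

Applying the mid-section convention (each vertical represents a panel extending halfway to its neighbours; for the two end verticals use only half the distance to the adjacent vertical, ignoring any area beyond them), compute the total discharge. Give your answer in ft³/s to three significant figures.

126 ft³/s

w_1 = (4.6 − 1.9)/2 = 1.35 ft; q_1 = 1.17 × 1.76 × 1.35 = 2.780 ft³/s
w_2 = (6.2 − 1.9)/2 = 2.15 ft; q_2 = 2.08 × 4.06 × 2.15 = 18.16 ft³/s
w_3 = (7.7 − 4.6)/2 = 1.55 ft; q_3 = 1.88 × 5.98 × 1.55 = 17.43 ft³/s
w_4 = (8.8 − 6.2)/2 = 1.3 ft; q_4 = 1.78 × 4.15 × 1.3 = 9.603 ft³/s
w_5 = (10.3 − 7.7)/2 = 1.3 ft; q_5 = 2.16 × 7.38 × 1.3 = 20.72 ft³/s
w_6 = (11.6 − 8.8)/2 = 1.4 ft; q_6 = 2.31 × 7.23 × 1.4 = 23.38 ft³/s
w_7 = (17.8 − 10.3)/2 = 3.75 ft; q_7 = 1.73 × 4.51 × 3.75 = 29.26 ft³/s
w_8 = (17.8 − 11.6)/2 = 3.1 ft; q_8 = 0.80 × 1.73 × 3.1 = 4.290 ft³/s
Q = Σ qᵢ = 125.6 ft³/s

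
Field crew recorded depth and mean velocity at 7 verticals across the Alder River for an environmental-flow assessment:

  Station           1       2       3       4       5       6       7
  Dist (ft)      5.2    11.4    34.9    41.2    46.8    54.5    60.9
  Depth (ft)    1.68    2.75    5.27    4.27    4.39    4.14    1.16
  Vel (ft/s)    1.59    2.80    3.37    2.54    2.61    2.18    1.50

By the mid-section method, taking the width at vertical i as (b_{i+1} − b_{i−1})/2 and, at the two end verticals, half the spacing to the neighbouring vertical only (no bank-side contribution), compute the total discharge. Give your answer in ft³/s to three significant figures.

w_1 = (11.4 − 5.2)/2 = 3.1 ft; q_1 = 1.59 × 1.68 × 3.1 = 8.281 ft³/s
w_2 = (34.9 − 5.2)/2 = 14.85 ft; q_2 = 2.80 × 2.75 × 14.85 = 114.3 ft³/s
w_3 = (41.2 − 11.4)/2 = 14.9 ft; q_3 = 3.37 × 5.27 × 14.9 = 264.6 ft³/s
w_4 = (46.8 − 34.9)/2 = 5.95 ft; q_4 = 2.54 × 4.27 × 5.95 = 64.53 ft³/s
w_5 = (54.5 − 41.2)/2 = 6.65 ft; q_5 = 2.61 × 4.39 × 6.65 = 76.20 ft³/s
w_6 = (60.9 − 46.8)/2 = 7.05 ft; q_6 = 2.18 × 4.14 × 7.05 = 63.63 ft³/s
w_7 = (60.9 − 54.5)/2 = 3.2 ft; q_7 = 1.50 × 1.16 × 3.2 = 5.568 ft³/s
Q = Σ qᵢ = 597.2 ft³/s

597 ft³/s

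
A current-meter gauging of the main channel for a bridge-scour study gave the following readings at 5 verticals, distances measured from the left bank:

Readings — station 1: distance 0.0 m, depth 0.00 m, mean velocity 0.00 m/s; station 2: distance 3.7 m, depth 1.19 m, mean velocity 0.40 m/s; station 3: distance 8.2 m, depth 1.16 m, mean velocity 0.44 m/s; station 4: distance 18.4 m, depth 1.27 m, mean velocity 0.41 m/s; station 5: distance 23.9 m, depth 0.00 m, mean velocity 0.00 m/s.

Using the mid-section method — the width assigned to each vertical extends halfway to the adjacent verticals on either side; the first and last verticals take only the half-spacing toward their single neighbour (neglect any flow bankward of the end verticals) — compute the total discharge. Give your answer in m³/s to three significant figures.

w_2 = (8.2 − 0.0)/2 = 4.1 m; q_2 = 0.40 × 1.19 × 4.1 = 1.952 m³/s
w_3 = (18.4 − 3.7)/2 = 7.35 m; q_3 = 0.44 × 1.16 × 7.35 = 3.751 m³/s
w_4 = (23.9 − 8.2)/2 = 7.85 m; q_4 = 0.41 × 1.27 × 7.85 = 4.087 m³/s
Stations 1, 5 contribute zero (depth or velocity is 0).
Q = Σ qᵢ = 9.791 m³/s

9.79 m³/s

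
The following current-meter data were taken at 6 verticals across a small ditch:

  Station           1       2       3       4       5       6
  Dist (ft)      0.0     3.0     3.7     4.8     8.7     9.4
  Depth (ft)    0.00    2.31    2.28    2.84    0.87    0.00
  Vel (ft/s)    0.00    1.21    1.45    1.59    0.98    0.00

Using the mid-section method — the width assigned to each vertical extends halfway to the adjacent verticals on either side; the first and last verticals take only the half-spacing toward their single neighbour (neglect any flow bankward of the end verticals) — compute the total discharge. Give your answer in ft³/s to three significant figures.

w_2 = (3.7 − 0.0)/2 = 1.85 ft; q_2 = 1.21 × 2.31 × 1.85 = 5.171 ft³/s
w_3 = (4.8 − 3.0)/2 = 0.9 ft; q_3 = 1.45 × 2.28 × 0.9 = 2.975 ft³/s
w_4 = (8.7 − 3.7)/2 = 2.5 ft; q_4 = 1.59 × 2.84 × 2.5 = 11.29 ft³/s
w_5 = (9.4 − 4.8)/2 = 2.3 ft; q_5 = 0.98 × 0.87 × 2.3 = 1.961 ft³/s
Stations 1, 6 contribute zero (depth or velocity is 0).
Q = Σ qᵢ = 21.40 ft³/s

21.4 ft³/s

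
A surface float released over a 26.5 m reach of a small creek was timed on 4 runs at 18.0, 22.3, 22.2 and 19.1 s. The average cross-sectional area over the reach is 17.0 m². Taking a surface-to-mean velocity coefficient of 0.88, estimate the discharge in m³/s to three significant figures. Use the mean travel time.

19.4 m³/s

t̄ = (18.0 + 22.3 + 22.2 + 19.1) / 4 = 20.4 s
v_surface = L / t̄ = 26.5 / 20.4 = 1.299 m/s
v_mean = 0.88 × 1.299 = 1.143 m/s
Q = A × v_mean = 17.0 × 1.143 = 19.43 m³/s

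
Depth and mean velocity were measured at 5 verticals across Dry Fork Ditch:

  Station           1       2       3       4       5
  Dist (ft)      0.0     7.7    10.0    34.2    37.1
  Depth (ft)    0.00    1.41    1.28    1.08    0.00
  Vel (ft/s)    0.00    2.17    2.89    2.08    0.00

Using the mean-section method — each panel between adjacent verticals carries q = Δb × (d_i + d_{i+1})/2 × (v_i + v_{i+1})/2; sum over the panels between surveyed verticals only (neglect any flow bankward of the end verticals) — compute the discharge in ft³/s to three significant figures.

86.3 ft³/s

Panel 1-2: Δb = 7.7 ft, d̄ = (0.00+1.41)/2 = 0.705, v̄ = (0.00+2.17)/2 = 1.085 → q = 7.7×0.705×1.085 = 5.890 ft³/s
Panel 2-3: Δb = 2.3 ft, d̄ = (1.41+1.28)/2 = 1.345, v̄ = (2.17+2.89)/2 = 2.53 → q = 2.3×1.345×2.53 = 7.827 ft³/s
Panel 3-4: Δb = 24.2 ft, d̄ = (1.28+1.08)/2 = 1.18, v̄ = (2.89+2.08)/2 = 2.485 → q = 24.2×1.18×2.485 = 70.96 ft³/s
Panel 4-5: Δb = 2.9 ft, d̄ = (1.08+0.00)/2 = 0.54, v̄ = (2.08+0.00)/2 = 1.04 → q = 2.9×0.54×1.04 = 1.629 ft³/s
Q = Σ q = 86.31 ft³/s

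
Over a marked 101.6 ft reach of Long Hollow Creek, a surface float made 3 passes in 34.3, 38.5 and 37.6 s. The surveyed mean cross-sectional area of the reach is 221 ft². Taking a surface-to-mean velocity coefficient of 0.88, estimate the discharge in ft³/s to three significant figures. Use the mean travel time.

537 ft³/s

t̄ = (34.3 + 38.5 + 37.6) / 3 = 36.8 s
v_surface = L / t̄ = 101.6 / 36.8 = 2.761 ft/s
v_mean = 0.88 × 2.761 = 2.430 ft/s
Q = A × v_mean = 221 × 2.430 = 536.9 ft³/s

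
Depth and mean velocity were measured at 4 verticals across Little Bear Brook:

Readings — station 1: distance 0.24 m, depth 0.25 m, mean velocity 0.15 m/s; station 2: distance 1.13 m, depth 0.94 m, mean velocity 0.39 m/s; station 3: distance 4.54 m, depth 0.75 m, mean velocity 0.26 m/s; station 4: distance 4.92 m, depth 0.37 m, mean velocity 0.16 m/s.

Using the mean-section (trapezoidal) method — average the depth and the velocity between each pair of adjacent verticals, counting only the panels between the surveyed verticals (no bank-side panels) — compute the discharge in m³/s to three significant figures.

1.12 m³/s

Panel 1-2: Δb = 0.89 m, d̄ = (0.25+0.94)/2 = 0.595, v̄ = (0.15+0.39)/2 = 0.27 → q = 0.89×0.595×0.27 = 0.1430 m³/s
Panel 2-3: Δb = 3.41 m, d̄ = (0.94+0.75)/2 = 0.845, v̄ = (0.39+0.26)/2 = 0.325 → q = 3.41×0.845×0.325 = 0.9365 m³/s
Panel 3-4: Δb = 0.38 m, d̄ = (0.75+0.37)/2 = 0.56, v̄ = (0.26+0.16)/2 = 0.21 → q = 0.38×0.56×0.21 = 0.04469 m³/s
Q = Σ q = 1.124 m³/s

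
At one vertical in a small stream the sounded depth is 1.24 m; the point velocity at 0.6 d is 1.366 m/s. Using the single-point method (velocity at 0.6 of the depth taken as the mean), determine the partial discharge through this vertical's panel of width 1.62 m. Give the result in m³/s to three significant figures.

v̄ = v₀.₆ = 1.366 m/s
q = v̄ × d × w = 1.366 × 1.24 × 1.62 = 2.744 m³/s

2.74 m³/s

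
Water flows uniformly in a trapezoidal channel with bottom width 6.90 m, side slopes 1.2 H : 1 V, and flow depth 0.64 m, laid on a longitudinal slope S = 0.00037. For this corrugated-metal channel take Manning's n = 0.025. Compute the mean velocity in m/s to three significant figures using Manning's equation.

0.517 m/s

A = (b + z·y)·y = (6.90 + 1.2×0.64)×0.64 = 4.908 m²
P = b + 2y√(1+z²) = 6.90 + 2×0.64×√(1+1.2²) = 8.899 m
R = A/P = 4.908/8.899 = 0.5514 m
Q = (1/n)·A·R^(2/3)·S^(1/2) = (1/0.025) × 4.908 × 0.5514^(2/3) × 0.00037^(1/2) = 2.539 m³/s
V = Q/A = 2.539/4.908 = 0.5174 m/s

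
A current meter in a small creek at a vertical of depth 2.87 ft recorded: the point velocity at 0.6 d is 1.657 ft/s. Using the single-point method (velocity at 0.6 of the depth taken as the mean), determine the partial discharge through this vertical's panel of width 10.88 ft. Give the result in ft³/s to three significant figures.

v̄ = v₀.₆ = 1.657 ft/s
q = v̄ × d × w = 1.657 × 2.87 × 10.88 = 51.74 ft³/s

51.7 ft³/s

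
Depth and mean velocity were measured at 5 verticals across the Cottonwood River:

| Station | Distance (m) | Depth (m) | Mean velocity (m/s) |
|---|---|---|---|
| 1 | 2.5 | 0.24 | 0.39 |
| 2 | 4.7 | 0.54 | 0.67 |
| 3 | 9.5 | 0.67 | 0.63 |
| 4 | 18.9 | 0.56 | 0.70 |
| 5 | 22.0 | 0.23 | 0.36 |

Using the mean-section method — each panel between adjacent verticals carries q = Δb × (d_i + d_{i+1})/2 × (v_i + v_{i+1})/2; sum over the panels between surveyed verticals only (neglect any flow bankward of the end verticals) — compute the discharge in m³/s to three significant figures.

6.84 m³/s

Panel 1-2: Δb = 2.2 m, d̄ = (0.24+0.54)/2 = 0.39, v̄ = (0.39+0.67)/2 = 0.53 → q = 2.2×0.39×0.53 = 0.4547 m³/s
Panel 2-3: Δb = 4.8 m, d̄ = (0.54+0.67)/2 = 0.605, v̄ = (0.67+0.63)/2 = 0.65 → q = 4.8×0.605×0.65 = 1.888 m³/s
Panel 3-4: Δb = 9.4 m, d̄ = (0.67+0.56)/2 = 0.615, v̄ = (0.63+0.70)/2 = 0.665 → q = 9.4×0.615×0.665 = 3.844 m³/s
Panel 4-5: Δb = 3.1 m, d̄ = (0.56+0.23)/2 = 0.395, v̄ = (0.70+0.36)/2 = 0.53 → q = 3.1×0.395×0.53 = 0.6490 m³/s
Q = Σ q = 6.836 m³/s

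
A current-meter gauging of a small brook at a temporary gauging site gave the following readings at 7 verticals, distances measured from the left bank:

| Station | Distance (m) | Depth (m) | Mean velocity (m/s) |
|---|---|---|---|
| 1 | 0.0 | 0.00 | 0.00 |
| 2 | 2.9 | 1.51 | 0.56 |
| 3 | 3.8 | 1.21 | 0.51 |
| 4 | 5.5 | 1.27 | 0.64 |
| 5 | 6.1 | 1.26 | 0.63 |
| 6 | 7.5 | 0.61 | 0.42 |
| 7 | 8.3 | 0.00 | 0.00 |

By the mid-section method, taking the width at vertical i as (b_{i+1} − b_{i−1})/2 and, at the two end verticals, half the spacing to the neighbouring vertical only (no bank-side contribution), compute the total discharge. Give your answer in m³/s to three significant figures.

4.42 m³/s

w_2 = (3.8 − 0.0)/2 = 1.9 m; q_2 = 0.56 × 1.51 × 1.9 = 1.607 m³/s
w_3 = (5.5 − 2.9)/2 = 1.3 m; q_3 = 0.51 × 1.21 × 1.3 = 0.8022 m³/s
w_4 = (6.1 − 3.8)/2 = 1.15 m; q_4 = 0.64 × 1.27 × 1.15 = 0.9347 m³/s
w_5 = (7.5 − 5.5)/2 = 1 m; q_5 = 0.63 × 1.26 × 1 = 0.7938 m³/s
w_6 = (8.3 − 6.1)/2 = 1.1 m; q_6 = 0.42 × 0.61 × 1.1 = 0.2818 m³/s
Stations 1, 7 contribute zero (depth or velocity is 0).
Q = Σ qᵢ = 4.419 m³/s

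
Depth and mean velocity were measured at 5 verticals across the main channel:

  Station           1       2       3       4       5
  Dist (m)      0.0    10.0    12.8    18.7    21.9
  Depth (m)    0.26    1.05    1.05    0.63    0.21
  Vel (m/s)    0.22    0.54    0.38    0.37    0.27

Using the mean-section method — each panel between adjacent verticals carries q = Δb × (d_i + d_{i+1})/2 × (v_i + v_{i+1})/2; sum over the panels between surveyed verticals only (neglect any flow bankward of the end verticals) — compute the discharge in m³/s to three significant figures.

6.13 m³/s

Panel 1-2: Δb = 10 m, d̄ = (0.26+1.05)/2 = 0.655, v̄ = (0.22+0.54)/2 = 0.38 → q = 10×0.655×0.38 = 2.489 m³/s
Panel 2-3: Δb = 2.8 m, d̄ = (1.05+1.05)/2 = 1.05, v̄ = (0.54+0.38)/2 = 0.46 → q = 2.8×1.05×0.46 = 1.352 m³/s
Panel 3-4: Δb = 5.9 m, d̄ = (1.05+0.63)/2 = 0.84, v̄ = (0.38+0.37)/2 = 0.375 → q = 5.9×0.84×0.375 = 1.859 m³/s
Panel 4-5: Δb = 3.2 m, d̄ = (0.63+0.21)/2 = 0.42, v̄ = (0.37+0.27)/2 = 0.32 → q = 3.2×0.42×0.32 = 0.4301 m³/s
Q = Σ q = 6.130 m³/s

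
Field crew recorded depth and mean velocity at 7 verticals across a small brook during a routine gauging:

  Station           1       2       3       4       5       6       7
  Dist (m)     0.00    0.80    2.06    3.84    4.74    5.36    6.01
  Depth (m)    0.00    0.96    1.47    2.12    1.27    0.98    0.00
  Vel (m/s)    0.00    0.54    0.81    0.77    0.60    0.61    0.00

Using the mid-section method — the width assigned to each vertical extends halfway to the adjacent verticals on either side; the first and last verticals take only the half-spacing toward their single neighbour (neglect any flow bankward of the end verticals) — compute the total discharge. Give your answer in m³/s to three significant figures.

5.49 m³/s

w_2 = (2.06 − 0.00)/2 = 1.03 m; q_2 = 0.54 × 0.96 × 1.03 = 0.5340 m³/s
w_3 = (3.84 − 0.80)/2 = 1.52 m; q_3 = 0.81 × 1.47 × 1.52 = 1.810 m³/s
w_4 = (4.74 − 2.06)/2 = 1.34 m; q_4 = 0.77 × 2.12 × 1.34 = 2.187 m³/s
w_5 = (5.36 − 3.84)/2 = 0.76 m; q_5 = 0.60 × 1.27 × 0.76 = 0.5791 m³/s
w_6 = (6.01 − 4.74)/2 = 0.635 m; q_6 = 0.61 × 0.98 × 0.635 = 0.3796 m³/s
Stations 1, 7 contribute zero (depth or velocity is 0).
Q = Σ qᵢ = 5.490 m³/s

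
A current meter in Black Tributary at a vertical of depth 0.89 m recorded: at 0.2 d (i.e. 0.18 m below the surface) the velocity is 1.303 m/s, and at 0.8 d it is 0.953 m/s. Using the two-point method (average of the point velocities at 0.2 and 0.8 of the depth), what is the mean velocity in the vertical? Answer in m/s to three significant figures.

1.13 m/s

v̄ = (1.303 + 0.953) / 2 = 1.128 m/s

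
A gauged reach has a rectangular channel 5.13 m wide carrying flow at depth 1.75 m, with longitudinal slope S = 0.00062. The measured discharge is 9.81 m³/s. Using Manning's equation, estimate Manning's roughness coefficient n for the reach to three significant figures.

0.0234

A = b·y = 5.13 × 1.75 = 8.978 m²
P = b + 2y = 5.13 + 2×1.75 = 8.630 m
R = A/P = 8.978/8.630 = 1.040 m
n = (1/Q)·A·R^(2/3)·S^(1/2) = (1/9.81) × 8.978 × 1.027 × 0.02490 = 0.02339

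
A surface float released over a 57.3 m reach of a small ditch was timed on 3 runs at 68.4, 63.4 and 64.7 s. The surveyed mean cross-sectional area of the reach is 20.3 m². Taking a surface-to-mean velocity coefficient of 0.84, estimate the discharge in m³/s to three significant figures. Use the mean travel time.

t̄ = (68.4 + 63.4 + 64.7) / 3 = 65.5 s
v_surface = L / t̄ = 57.3 / 65.5 = 0.8748 m/s
v_mean = 0.84 × 0.8748 = 0.7348 m/s
Q = A × v_mean = 20.3 × 0.7348 = 14.92 m³/s

14.9 m³/s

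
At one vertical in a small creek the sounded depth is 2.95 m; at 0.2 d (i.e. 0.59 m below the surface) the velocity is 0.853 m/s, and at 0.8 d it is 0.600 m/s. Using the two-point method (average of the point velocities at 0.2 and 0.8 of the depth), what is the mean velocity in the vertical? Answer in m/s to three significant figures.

v̄ = (0.853 + 0.600) / 2 = 0.7265 m/s

0.727 m/s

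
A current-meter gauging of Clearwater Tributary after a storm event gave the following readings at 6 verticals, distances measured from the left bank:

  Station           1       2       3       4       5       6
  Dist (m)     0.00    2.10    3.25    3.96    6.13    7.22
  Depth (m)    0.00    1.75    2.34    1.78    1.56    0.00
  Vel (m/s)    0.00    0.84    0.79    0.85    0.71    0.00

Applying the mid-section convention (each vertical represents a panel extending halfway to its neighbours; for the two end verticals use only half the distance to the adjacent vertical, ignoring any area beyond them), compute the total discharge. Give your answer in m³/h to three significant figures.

29100 m³/h

w_2 = (3.25 − 0.00)/2 = 1.625 m; q_2 = 0.84 × 1.75 × 1.625 = 2.389 m³/s
w_3 = (3.96 − 2.10)/2 = 0.93 m; q_3 = 0.79 × 2.34 × 0.93 = 1.719 m³/s
w_4 = (6.13 − 3.25)/2 = 1.44 m; q_4 = 0.85 × 1.78 × 1.44 = 2.179 m³/s
w_5 = (7.22 − 3.96)/2 = 1.63 m; q_5 = 0.71 × 1.56 × 1.63 = 1.805 m³/s
Stations 1, 6 contribute zero (depth or velocity is 0).
Q = Σ qᵢ = 8.092 m³/s
= 8.092 × 3600 = 29130 m³/h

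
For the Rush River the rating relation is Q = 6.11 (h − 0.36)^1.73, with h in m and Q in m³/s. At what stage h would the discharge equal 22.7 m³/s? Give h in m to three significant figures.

2.50 m

h − h₀ = (Q/C)^(1/b) = (22.7/6.11)^(1/1.73) = 2.135 m
h = 0.36 + 2.135 = 2.495 m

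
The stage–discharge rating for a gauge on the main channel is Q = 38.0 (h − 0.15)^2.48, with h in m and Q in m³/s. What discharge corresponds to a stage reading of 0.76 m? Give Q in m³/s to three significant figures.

11.2 m³/s

Q = 38.0 × (0.76 − 0.15)^2.48 = 38.0 × 0.61^2.48 = 11.15 m³/s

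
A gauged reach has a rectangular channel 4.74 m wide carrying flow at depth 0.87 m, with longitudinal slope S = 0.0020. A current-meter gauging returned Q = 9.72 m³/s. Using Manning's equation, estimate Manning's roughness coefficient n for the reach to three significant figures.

A = b·y = 4.74 × 0.87 = 4.124 m²
P = b + 2y = 4.74 + 2×0.87 = 6.480 m
R = A/P = 4.124/6.480 = 0.6364 m
n = (1/Q)·A·R^(2/3)·S^(1/2) = (1/9.72) × 4.124 × 0.7399 × 0.04472 = 0.01404

0.0140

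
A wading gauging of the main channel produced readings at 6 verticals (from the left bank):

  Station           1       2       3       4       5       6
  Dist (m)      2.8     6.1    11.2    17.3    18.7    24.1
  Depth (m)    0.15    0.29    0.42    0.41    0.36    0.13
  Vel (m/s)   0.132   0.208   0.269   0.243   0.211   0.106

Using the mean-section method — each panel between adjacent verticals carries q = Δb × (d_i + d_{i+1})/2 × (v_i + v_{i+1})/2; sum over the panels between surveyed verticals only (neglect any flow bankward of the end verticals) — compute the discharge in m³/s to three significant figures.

1.54 m³/s

Panel 1-2: Δb = 3.3 m, d̄ = (0.15+0.29)/2 = 0.22, v̄ = (0.132+0.208)/2 = 0.17 → q = 3.3×0.22×0.17 = 0.1234 m³/s
Panel 2-3: Δb = 5.1 m, d̄ = (0.29+0.42)/2 = 0.355, v̄ = (0.208+0.269)/2 = 0.2385 → q = 5.1×0.355×0.2385 = 0.4318 m³/s
Panel 3-4: Δb = 6.1 m, d̄ = (0.42+0.41)/2 = 0.415, v̄ = (0.269+0.243)/2 = 0.256 → q = 6.1×0.415×0.256 = 0.6481 m³/s
Panel 4-5: Δb = 1.4 m, d̄ = (0.41+0.36)/2 = 0.385, v̄ = (0.243+0.211)/2 = 0.227 → q = 1.4×0.385×0.227 = 0.1224 m³/s
Panel 5-6: Δb = 5.4 m, d̄ = (0.36+0.13)/2 = 0.245, v̄ = (0.211+0.106)/2 = 0.1585 → q = 5.4×0.245×0.1585 = 0.2097 m³/s
Q = Σ q = 1.535 m³/s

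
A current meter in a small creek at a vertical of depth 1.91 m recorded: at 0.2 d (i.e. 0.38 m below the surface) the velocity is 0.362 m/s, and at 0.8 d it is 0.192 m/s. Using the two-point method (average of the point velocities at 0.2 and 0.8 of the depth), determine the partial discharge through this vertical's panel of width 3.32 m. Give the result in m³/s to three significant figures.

v̄ = (0.362 + 0.192) / 2 = 0.2770 m/s
q = v̄ × d × w = 0.2770 × 1.91 × 3.32 = 1.757 m³/s

1.76 m³/s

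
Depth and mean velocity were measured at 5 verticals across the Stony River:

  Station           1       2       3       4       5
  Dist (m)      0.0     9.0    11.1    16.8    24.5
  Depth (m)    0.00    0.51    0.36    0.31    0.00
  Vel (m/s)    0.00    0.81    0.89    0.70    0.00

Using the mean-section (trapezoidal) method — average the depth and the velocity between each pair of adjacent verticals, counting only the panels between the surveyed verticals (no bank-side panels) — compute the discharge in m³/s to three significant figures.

3.64 m³/s

Panel 1-2: Δb = 9 m, d̄ = (0.00+0.51)/2 = 0.255, v̄ = (0.00+0.81)/2 = 0.405 → q = 9×0.255×0.405 = 0.9295 m³/s
Panel 2-3: Δb = 2.1 m, d̄ = (0.51+0.36)/2 = 0.435, v̄ = (0.81+0.89)/2 = 0.85 → q = 2.1×0.435×0.85 = 0.7765 m³/s
Panel 3-4: Δb = 5.7 m, d̄ = (0.36+0.31)/2 = 0.335, v̄ = (0.89+0.70)/2 = 0.795 → q = 5.7×0.335×0.795 = 1.518 m³/s
Panel 4-5: Δb = 7.7 m, d̄ = (0.31+0.00)/2 = 0.155, v̄ = (0.70+0.00)/2 = 0.35 → q = 7.7×0.155×0.35 = 0.4177 m³/s
Q = Σ q = 3.642 m³/s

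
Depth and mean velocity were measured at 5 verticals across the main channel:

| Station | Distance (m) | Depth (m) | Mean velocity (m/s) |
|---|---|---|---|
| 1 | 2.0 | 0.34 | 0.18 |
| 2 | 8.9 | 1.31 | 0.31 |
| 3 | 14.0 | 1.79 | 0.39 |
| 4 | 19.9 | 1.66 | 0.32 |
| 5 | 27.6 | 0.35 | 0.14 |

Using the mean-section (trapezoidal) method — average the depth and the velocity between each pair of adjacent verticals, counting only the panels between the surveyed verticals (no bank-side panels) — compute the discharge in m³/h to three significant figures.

34400 m³/h

Panel 1-2: Δb = 6.9 m, d̄ = (0.34+1.31)/2 = 0.825, v̄ = (0.18+0.31)/2 = 0.245 → q = 6.9×0.825×0.245 = 1.395 m³/s
Panel 2-3: Δb = 5.1 m, d̄ = (1.31+1.79)/2 = 1.55, v̄ = (0.31+0.39)/2 = 0.35 → q = 5.1×1.55×0.35 = 2.767 m³/s
Panel 3-4: Δb = 5.9 m, d̄ = (1.79+1.66)/2 = 1.725, v̄ = (0.39+0.32)/2 = 0.355 → q = 5.9×1.725×0.355 = 3.613 m³/s
Panel 4-5: Δb = 7.7 m, d̄ = (1.66+0.35)/2 = 1.005, v̄ = (0.32+0.14)/2 = 0.23 → q = 7.7×1.005×0.23 = 1.780 m³/s
Q = Σ q = 9.554 m³/s
= 9.554 × 3600 = 34400 m³/h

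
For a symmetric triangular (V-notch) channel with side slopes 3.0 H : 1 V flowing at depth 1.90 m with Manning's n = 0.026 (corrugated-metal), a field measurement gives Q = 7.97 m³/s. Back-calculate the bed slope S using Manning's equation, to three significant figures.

0.000421

A = z·y² = 3.0×1.90² = 10.83 m²
P = 2y√(1+z²) = 2×1.90×√(1+3.0²) = 12.02 m
R = A/P = 10.83/12.02 = 0.9012 m
S = (Q·n / (1·A·R^(2/3)))² = (7.97×0.026 / (1×10.83×0.9330))² = 0.0004205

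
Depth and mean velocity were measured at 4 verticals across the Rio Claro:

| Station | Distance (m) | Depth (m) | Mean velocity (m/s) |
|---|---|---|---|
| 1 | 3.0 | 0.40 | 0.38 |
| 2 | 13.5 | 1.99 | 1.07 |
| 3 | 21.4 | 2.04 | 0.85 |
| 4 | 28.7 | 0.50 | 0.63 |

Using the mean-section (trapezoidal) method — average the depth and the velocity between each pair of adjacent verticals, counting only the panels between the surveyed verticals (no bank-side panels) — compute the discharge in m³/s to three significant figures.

Panel 1-2: Δb = 10.5 m, d̄ = (0.40+1.99)/2 = 1.195, v̄ = (0.38+1.07)/2 = 0.725 → q = 10.5×1.195×0.725 = 9.097 m³/s
Panel 2-3: Δb = 7.9 m, d̄ = (1.99+2.04)/2 = 2.015, v̄ = (1.07+0.85)/2 = 0.96 → q = 7.9×2.015×0.96 = 15.28 m³/s
Panel 3-4: Δb = 7.3 m, d̄ = (2.04+0.50)/2 = 1.27, v̄ = (0.85+0.63)/2 = 0.74 → q = 7.3×1.27×0.74 = 6.861 m³/s
Q = Σ q = 31.24 m³/s

31.2 m³/s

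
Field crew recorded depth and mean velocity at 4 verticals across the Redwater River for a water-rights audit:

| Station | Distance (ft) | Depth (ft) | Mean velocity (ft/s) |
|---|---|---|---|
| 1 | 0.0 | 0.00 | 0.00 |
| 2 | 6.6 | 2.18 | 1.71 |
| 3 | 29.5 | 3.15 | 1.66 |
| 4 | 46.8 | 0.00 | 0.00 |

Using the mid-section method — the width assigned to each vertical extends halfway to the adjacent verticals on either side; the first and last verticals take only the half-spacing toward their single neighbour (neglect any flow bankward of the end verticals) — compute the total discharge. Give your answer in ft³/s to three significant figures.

w_2 = (29.5 − 0.0)/2 = 14.75 ft; q_2 = 1.71 × 2.18 × 14.75 = 54.99 ft³/s
w_3 = (46.8 − 6.6)/2 = 20.1 ft; q_3 = 1.66 × 3.15 × 20.1 = 105.1 ft³/s
Stations 1, 4 contribute zero (depth or velocity is 0).
Q = Σ qᵢ = 160.1 ft³/s

160 ft³/s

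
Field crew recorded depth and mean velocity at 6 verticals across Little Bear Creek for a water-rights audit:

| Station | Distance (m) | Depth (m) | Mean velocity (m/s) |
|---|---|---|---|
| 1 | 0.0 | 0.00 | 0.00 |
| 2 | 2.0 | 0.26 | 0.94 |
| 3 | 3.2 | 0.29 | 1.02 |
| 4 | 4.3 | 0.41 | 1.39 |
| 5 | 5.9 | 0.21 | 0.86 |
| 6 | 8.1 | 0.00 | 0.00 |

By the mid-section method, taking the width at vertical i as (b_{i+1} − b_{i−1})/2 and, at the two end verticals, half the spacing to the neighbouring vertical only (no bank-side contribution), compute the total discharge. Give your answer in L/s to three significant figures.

w_2 = (3.2 − 0.0)/2 = 1.6 m; q_2 = 0.94 × 0.26 × 1.6 = 0.3910 m³/s
w_3 = (4.3 − 2.0)/2 = 1.15 m; q_3 = 1.02 × 0.29 × 1.15 = 0.3402 m³/s
w_4 = (5.9 − 3.2)/2 = 1.35 m; q_4 = 1.39 × 0.41 × 1.35 = 0.7694 m³/s
w_5 = (8.1 − 4.3)/2 = 1.9 m; q_5 = 0.86 × 0.21 × 1.9 = 0.3431 m³/s
Stations 1, 6 contribute zero (depth or velocity is 0).
Q = Σ qᵢ = 1.844 m³/s
= 1.844 × 1000 = 1844 L/s

1840 L/s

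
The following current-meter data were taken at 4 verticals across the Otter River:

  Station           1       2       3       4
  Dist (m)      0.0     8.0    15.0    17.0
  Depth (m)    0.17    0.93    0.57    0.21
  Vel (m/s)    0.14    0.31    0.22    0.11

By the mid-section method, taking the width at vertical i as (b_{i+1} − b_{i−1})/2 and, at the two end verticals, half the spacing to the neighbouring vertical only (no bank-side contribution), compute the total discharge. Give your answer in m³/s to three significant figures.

w_1 = (8.0 − 0.0)/2 = 4 m; q_1 = 0.14 × 0.17 × 4 = 0.09520 m³/s
w_2 = (15.0 − 0.0)/2 = 7.5 m; q_2 = 0.31 × 0.93 × 7.5 = 2.162 m³/s
w_3 = (17.0 − 8.0)/2 = 4.5 m; q_3 = 0.22 × 0.57 × 4.5 = 0.5643 m³/s
w_4 = (17.0 − 15.0)/2 = 1 m; q_4 = 0.11 × 0.21 × 1 = 0.02310 m³/s
Q = Σ qᵢ = 2.845 m³/s

2.84 m³/s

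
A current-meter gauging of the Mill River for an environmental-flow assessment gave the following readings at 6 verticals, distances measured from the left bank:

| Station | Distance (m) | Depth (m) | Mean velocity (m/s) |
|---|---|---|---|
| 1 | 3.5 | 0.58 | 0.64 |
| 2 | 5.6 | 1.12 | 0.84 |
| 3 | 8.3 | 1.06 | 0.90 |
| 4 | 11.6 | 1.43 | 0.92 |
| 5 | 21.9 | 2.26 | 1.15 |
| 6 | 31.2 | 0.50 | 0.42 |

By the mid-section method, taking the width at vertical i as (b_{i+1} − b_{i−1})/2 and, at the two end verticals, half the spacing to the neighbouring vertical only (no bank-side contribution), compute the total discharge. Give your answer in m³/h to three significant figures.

w_1 = (5.6 − 3.5)/2 = 1.05 m; q_1 = 0.64 × 0.58 × 1.05 = 0.3898 m³/s
w_2 = (8.3 − 3.5)/2 = 2.4 m; q_2 = 0.84 × 1.12 × 2.4 = 2.258 m³/s
w_3 = (11.6 − 5.6)/2 = 3 m; q_3 = 0.90 × 1.06 × 3 = 2.862 m³/s
w_4 = (21.9 − 8.3)/2 = 6.8 m; q_4 = 0.92 × 1.43 × 6.8 = 8.946 m³/s
w_5 = (31.2 − 11.6)/2 = 9.8 m; q_5 = 1.15 × 2.26 × 9.8 = 25.47 m³/s
w_6 = (31.2 − 21.9)/2 = 4.65 m; q_6 = 0.42 × 0.50 × 4.65 = 0.9765 m³/s
Q = Σ qᵢ = 40.90 m³/s
= 40.90 × 3600 = 147200 m³/h

147000 m³/h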